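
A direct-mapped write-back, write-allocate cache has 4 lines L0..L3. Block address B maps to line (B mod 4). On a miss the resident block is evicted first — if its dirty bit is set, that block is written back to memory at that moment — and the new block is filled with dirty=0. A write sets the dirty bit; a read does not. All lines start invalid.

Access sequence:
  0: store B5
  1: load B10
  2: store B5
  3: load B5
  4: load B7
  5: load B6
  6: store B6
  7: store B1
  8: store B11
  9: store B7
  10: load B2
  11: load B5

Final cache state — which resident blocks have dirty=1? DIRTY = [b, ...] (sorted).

DIRTY = [7]

0: W B5 → L1 miss [D]
1: R B10 → L2 miss [-]
2: W B5 → L1 hit [D]
3: R B5 → L1 hit [D]
4: R B7 → L3 miss [-]
5: R B6 → L2 miss [-]
6: W B6 → L2 hit [D]
7: W B1 → L1 miss wb→B5 [D]
8: W B11 → L3 miss [D]
9: W B7 → L3 miss wb→B11 [D]
10: R B2 → L2 miss wb→B6 [-]
11: R B5 → L1 miss wb→B1 [-]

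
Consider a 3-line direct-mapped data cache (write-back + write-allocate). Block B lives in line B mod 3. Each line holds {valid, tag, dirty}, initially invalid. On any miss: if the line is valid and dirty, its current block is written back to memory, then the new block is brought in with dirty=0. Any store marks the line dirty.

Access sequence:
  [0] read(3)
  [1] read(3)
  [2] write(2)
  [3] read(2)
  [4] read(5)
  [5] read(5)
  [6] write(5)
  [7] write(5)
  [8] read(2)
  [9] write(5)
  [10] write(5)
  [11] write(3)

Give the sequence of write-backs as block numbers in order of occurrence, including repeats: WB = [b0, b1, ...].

  0 | R B3 → L0 miss [-]
  1 | R B3 → L0 hit [-]
  2 | W B2 → L2 miss [D]
  3 | R B2 → L2 hit [D]
  4 | R B5 → L2 miss wb→B2 [-]
  5 | R B5 → L2 hit [-]
  6 | W B5 → L2 hit [D]
  7 | W B5 → L2 hit [D]
  8 | R B2 → L2 miss wb→B5 [-]
  9 | W B5 → L2 miss [D]
  10 | W B5 → L2 hit [D]
  11 | W B3 → L0 hit [D]

WB = [2, 5]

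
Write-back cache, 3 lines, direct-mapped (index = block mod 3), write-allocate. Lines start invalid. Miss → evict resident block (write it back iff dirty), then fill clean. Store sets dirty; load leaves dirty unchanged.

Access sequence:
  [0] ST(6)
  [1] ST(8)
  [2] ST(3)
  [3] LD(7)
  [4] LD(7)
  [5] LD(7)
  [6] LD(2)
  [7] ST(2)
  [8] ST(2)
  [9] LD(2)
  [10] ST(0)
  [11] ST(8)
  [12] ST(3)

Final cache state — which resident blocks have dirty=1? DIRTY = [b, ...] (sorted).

  0 | W B6 → L0 miss [D]
  1 | W B8 → L2 miss [D]
  2 | W B3 → L0 miss wb→B6 [D]
  3 | R B7 → L1 miss [-]
  4 | R B7 → L1 hit [-]
  5 | R B7 → L1 hit [-]
  6 | R B2 → L2 miss wb→B8 [-]
  7 | W B2 → L2 hit [D]
  8 | W B2 → L2 hit [D]
  9 | R B2 → L2 hit [D]
  10 | W B0 → L0 miss wb→B3 [D]
  11 | W B8 → L2 miss wb→B2 [D]
  12 | W B3 → L0 miss wb→B0 [D]

DIRTY = [3, 8]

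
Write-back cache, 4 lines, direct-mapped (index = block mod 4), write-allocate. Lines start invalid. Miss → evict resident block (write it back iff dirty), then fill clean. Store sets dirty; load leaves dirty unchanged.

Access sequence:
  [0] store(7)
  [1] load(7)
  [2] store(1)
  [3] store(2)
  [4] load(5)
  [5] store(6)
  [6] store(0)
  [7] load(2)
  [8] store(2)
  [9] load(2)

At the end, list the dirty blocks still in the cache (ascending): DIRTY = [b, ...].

0: W B7 → L3 miss [D]
1: R B7 → L3 hit [D]
2: W B1 → L1 miss [D]
3: W B2 → L2 miss [D]
4: R B5 → L1 miss wb→B1 [-]
5: W B6 → L2 miss wb→B2 [D]
6: W B0 → L0 miss [D]
7: R B2 → L2 miss wb→B6 [-]
8: W B2 → L2 hit [D]
9: R B2 → L2 hit [D]

DIRTY = [0, 2, 7]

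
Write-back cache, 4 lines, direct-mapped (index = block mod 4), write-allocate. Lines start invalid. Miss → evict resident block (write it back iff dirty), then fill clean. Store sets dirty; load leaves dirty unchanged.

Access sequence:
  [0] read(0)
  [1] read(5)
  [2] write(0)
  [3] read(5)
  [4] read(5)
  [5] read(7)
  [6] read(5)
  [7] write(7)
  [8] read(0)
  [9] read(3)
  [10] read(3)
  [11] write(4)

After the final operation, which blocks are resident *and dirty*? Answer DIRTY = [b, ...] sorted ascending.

  0 | R B0 → L0 miss [-]
  1 | R B5 → L1 miss [-]
  2 | W B0 → L0 hit [D]
  3 | R B5 → L1 hit [-]
  4 | R B5 → L1 hit [-]
  5 | R B7 → L3 miss [-]
  6 | R B5 → L1 hit [-]
  7 | W B7 → L3 hit [D]
  8 | R B0 → L0 hit [D]
  9 | R B3 → L3 miss wb→B7 [-]
  10 | R B3 → L3 hit [-]
  11 | W B4 → L0 miss wb→B0 [D]

DIRTY = [4]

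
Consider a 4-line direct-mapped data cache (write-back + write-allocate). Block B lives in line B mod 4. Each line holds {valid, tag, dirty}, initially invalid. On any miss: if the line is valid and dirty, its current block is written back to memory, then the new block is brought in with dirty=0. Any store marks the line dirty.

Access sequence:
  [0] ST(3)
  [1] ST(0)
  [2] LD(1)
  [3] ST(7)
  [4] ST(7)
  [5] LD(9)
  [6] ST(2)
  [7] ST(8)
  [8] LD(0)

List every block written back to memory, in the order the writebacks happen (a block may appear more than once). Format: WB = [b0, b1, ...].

WB = [3, 0, 8]

0: W B3 -> L3 miss  d=D]
1: W B0 -> L0 miss  d=D]
2: R B1 -> L1 miss  d=-]
3: W B7 -> L3 miss wb->B3  d=D]
4: W B7 -> L3 hit  d=D]
5: R B9 -> L1 miss  d=-]
6: W B2 -> L2 miss  d=D]
7: W B8 -> L0 miss wb->B0  d=D]
8: R B0 -> L0 miss wb->B8  d=-]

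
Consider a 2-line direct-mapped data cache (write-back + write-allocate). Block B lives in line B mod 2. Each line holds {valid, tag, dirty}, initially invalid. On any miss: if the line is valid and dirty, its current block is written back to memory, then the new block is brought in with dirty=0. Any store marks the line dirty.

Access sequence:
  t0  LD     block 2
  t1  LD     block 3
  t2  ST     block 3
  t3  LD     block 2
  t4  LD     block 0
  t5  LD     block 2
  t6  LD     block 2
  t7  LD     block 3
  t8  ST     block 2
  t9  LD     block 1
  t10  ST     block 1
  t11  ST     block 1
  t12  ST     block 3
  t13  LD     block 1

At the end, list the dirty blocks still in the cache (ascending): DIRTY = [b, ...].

0: R B2 → L0 miss [-]
1: R B3 → L1 miss [-]
2: W B3 → L1 hit [D]
3: R B2 → L0 hit [-]
4: R B0 → L0 miss [-]
5: R B2 → L0 miss [-]
6: R B2 → L0 hit [-]
7: R B3 → L1 hit [D]
8: W B2 → L0 hit [D]
9: R B1 → L1 miss wb→B3 [-]
10: W B1 → L1 hit [D]
11: W B1 → L1 hit [D]
12: W B3 → L1 miss wb→B1 [D]
13: R B1 → L1 miss wb→B3 [-]

DIRTY = [2]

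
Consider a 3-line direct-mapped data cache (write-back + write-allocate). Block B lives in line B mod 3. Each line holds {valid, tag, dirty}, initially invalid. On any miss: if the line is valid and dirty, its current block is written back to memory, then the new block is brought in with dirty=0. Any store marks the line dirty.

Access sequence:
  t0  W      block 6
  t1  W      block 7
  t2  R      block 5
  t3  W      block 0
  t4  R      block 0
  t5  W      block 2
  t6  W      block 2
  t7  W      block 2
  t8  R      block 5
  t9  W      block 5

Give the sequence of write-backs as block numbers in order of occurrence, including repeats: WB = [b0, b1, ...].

  0 | W B6 → L0 miss [D]
  1 | W B7 → L1 miss [D]
  2 | R B5 → L2 miss [-]
  3 | W B0 → L0 miss wb→B6 [D]
  4 | R B0 → L0 hit [D]
  5 | W B2 → L2 miss [D]
  6 | W B2 → L2 hit [D]
  7 | W B2 → L2 hit [D]
  8 | R B5 → L2 miss wb→B2 [-]
  9 | W B5 → L2 hit [D]

WB = [6, 2]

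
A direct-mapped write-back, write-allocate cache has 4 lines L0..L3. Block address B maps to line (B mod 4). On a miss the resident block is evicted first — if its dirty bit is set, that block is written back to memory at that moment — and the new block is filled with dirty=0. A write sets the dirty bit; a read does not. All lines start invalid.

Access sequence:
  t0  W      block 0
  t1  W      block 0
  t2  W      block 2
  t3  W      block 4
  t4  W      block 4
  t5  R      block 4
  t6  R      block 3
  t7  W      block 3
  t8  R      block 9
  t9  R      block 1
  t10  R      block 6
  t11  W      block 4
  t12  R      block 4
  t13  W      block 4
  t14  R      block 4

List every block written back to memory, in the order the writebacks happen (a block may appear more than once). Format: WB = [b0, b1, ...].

WB = [0, 2]

0: W B0 -> L0 miss  d=D]
1: W B0 -> L0 hit  d=D]
2: W B2 -> L2 miss  d=D]
3: W B4 -> L0 miss wb->B0  d=D]
4: W B4 -> L0 hit  d=D]
5: R B4 -> L0 hit  d=D]
6: R B3 -> L3 miss  d=-]
7: W B3 -> L3 hit  d=D]
8: R B9 -> L1 miss  d=-]
9: R B1 -> L1 miss  d=-]
10: R B6 -> L2 miss wb->B2  d=-]
11: W B4 -> L0 hit  d=D]
12: R B4 -> L0 hit  d=D]
13: W B4 -> L0 hit  d=D]
14: R B4 -> L0 hit  d=D]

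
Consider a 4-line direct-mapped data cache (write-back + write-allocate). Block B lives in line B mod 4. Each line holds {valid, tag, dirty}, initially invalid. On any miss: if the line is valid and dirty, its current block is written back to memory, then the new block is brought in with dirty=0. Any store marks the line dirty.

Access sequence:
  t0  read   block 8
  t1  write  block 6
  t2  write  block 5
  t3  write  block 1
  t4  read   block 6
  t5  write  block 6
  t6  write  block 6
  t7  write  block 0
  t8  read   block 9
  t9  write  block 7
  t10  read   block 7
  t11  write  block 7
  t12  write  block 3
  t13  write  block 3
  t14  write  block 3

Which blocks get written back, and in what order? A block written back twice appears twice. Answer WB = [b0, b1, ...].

WB = [5, 1, 7]

  0 | R B8 → L0 miss [-]
  1 | W B6 → L2 miss [D]
  2 | W B5 → L1 miss [D]
  3 | W B1 → L1 miss wb→B5 [D]
  4 | R B6 → L2 hit [D]
  5 | W B6 → L2 hit [D]
  6 | W B6 → L2 hit [D]
  7 | W B0 → L0 miss [D]
  8 | R B9 → L1 miss wb→B1 [-]
  9 | W B7 → L3 miss [D]
  10 | R B7 → L3 hit [D]
  11 | W B7 → L3 hit [D]
  12 | W B3 → L3 miss wb→B7 [D]
  13 | W B3 → L3 hit [D]
  14 | W B3 → L3 hit [D]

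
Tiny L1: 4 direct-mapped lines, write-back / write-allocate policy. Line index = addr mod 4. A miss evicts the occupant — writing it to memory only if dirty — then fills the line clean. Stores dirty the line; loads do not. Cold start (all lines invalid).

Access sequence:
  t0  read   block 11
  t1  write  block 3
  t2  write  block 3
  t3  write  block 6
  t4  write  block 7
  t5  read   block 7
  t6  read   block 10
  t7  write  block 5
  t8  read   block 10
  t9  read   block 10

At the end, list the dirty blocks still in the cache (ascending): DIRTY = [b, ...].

0: R B11 -> L3 miss  d=-]
1: W B3 -> L3 miss  d=D]
2: W B3 -> L3 hit  d=D]
3: W B6 -> L2 miss  d=D]
4: W B7 -> L3 miss wb->B3  d=D]
5: R B7 -> L3 hit  d=D]
6: R B10 -> L2 miss wb->B6  d=-]
7: W B5 -> L1 miss  d=D]
8: R B10 -> L2 hit  d=-]
9: R B10 -> L2 hit  d=-]

DIRTY = [5, 7]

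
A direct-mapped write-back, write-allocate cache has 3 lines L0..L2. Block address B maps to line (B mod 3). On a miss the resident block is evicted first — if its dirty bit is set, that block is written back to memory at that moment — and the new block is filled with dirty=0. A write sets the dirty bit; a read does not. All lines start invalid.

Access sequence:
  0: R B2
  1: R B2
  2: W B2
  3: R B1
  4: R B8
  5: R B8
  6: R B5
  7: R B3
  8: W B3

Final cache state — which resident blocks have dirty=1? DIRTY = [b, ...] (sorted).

0: R B2 → L2 miss [-]
1: R B2 → L2 hit [-]
2: W B2 → L2 hit [D]
3: R B1 → L1 miss [-]
4: R B8 → L2 miss wb→B2 [-]
5: R B8 → L2 hit [-]
6: R B5 → L2 miss [-]
7: R B3 → L0 miss [-]
8: W B3 → L0 hit [D]

DIRTY = [3]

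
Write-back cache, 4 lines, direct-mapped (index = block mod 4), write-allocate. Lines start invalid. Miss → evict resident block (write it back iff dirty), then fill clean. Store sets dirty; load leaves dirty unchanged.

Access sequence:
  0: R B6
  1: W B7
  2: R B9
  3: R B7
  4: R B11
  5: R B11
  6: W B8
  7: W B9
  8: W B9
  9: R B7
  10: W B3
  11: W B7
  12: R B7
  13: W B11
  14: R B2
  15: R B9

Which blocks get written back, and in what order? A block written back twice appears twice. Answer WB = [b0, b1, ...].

0: R B6 -> L2 miss  d=-]
1: W B7 -> L3 miss  d=D]
2: R B9 -> L1 miss  d=-]
3: R B7 -> L3 hit  d=D]
4: R B11 -> L3 miss wb->B7  d=-]
5: R B11 -> L3 hit  d=-]
6: W B8 -> L0 miss  d=D]
7: W B9 -> L1 hit  d=D]
8: W B9 -> L1 hit  d=D]
9: R B7 -> L3 miss  d=-]
10: W B3 -> L3 miss  d=D]
11: W B7 -> L3 miss wb->B3  d=D]
12: R B7 -> L3 hit  d=D]
13: W B11 -> L3 miss wb->B7  d=D]
14: R B2 -> L2 miss  d=-]
15: R B9 -> L1 hit  d=D]

WB = [7, 3, 7]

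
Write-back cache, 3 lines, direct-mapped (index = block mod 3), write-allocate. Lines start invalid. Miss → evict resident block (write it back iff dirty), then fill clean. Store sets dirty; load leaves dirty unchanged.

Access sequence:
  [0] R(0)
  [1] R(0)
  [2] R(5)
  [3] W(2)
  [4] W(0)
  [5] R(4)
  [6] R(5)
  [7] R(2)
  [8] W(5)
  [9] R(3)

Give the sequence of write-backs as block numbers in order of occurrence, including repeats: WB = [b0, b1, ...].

0: R B0 -> L0 miss  d=-]
1: R B0 -> L0 hit  d=-]
2: R B5 -> L2 miss  d=-]
3: W B2 -> L2 miss  d=D]
4: W B0 -> L0 hit  d=D]
5: R B4 -> L1 miss  d=-]
6: R B5 -> L2 miss wb->B2  d=-]
7: R B2 -> L2 miss  d=-]
8: W B5 -> L2 miss  d=D]
9: R B3 -> L0 miss wb->B0  d=-]

WB = [2, 0]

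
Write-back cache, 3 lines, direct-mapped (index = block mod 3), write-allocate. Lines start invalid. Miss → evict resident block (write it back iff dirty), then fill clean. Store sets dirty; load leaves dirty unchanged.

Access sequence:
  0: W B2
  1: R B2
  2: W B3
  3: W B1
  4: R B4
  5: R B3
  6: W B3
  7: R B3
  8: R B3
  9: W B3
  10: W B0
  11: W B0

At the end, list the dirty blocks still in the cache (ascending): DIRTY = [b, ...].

0: W B2 -> L2 miss  d=D]
1: R B2 -> L2 hit  d=D]
2: W B3 -> L0 miss  d=D]
3: W B1 -> L1 miss  d=D]
4: R B4 -> L1 miss wb->B1  d=-]
5: R B3 -> L0 hit  d=D]
6: W B3 -> L0 hit  d=D]
7: R B3 -> L0 hit  d=D]
8: R B3 -> L0 hit  d=D]
9: W B3 -> L0 hit  d=D]
10: W B0 -> L0 miss wb->B3  d=D]
11: W B0 -> L0 hit  d=D]

DIRTY = [0, 2]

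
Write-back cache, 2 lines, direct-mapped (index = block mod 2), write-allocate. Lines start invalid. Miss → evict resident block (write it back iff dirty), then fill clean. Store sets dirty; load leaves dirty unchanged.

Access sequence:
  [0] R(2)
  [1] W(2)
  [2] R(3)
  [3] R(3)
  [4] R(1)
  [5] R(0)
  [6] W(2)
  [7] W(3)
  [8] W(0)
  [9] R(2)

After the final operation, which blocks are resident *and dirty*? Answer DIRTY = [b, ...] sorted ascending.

0: R B2 → L0 miss [-]
1: W B2 → L0 hit [D]
2: R B3 → L1 miss [-]
3: R B3 → L1 hit [-]
4: R B1 → L1 miss [-]
5: R B0 → L0 miss wb→B2 [-]
6: W B2 → L0 miss [D]
7: W B3 → L1 miss [D]
8: W B0 → L0 miss wb→B2 [D]
9: R B2 → L0 miss wb→B0 [-]

DIRTY = [3]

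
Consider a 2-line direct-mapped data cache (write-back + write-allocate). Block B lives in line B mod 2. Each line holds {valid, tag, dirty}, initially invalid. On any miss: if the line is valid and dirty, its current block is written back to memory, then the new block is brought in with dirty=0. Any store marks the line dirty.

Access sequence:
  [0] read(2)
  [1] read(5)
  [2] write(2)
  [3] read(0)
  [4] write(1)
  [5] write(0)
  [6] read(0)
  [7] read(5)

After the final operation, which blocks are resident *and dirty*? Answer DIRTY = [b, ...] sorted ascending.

DIRTY = [0]

0: R B2 → L0 miss [-]
1: R B5 → L1 miss [-]
2: W B2 → L0 hit [D]
3: R B0 → L0 miss wb→B2 [-]
4: W B1 → L1 miss [D]
5: W B0 → L0 hit [D]
6: R B0 → L0 hit [D]
7: R B5 → L1 miss wb→B1 [-]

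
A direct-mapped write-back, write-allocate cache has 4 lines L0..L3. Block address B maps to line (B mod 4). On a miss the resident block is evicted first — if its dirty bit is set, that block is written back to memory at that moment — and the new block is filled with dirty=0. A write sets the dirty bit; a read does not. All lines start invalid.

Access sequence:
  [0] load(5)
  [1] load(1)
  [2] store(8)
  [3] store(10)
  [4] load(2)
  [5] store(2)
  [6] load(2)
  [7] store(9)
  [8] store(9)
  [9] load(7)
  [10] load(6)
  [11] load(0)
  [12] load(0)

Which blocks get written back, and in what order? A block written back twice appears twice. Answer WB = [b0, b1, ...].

WB = [10, 2, 8]

0: R B5 -> L1 miss  d=-]
1: R B1 -> L1 miss  d=-]
2: W B8 -> L0 miss  d=D]
3: W B10 -> L2 miss  d=D]
4: R B2 -> L2 miss wb->B10  d=-]
5: W B2 -> L2 hit  d=D]
6: R B2 -> L2 hit  d=D]
7: W B9 -> L1 miss  d=D]
8: W B9 -> L1 hit  d=D]
9: R B7 -> L3 miss  d=-]
10: R B6 -> L2 miss wb->B2  d=-]
11: R B0 -> L0 miss wb->B8  d=-]
12: R B0 -> L0 hit  d=-]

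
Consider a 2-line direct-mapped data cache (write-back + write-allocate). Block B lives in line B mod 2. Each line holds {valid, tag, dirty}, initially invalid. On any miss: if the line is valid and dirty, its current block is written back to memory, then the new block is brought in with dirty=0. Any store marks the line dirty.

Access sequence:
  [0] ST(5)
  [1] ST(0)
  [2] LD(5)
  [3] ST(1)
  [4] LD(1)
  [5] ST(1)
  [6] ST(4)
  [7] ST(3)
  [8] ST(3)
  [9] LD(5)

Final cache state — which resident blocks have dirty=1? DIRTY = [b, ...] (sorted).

DIRTY = [4]

0: W B5 -> L1 miss  d=D]
1: W B0 -> L0 miss  d=D]
2: R B5 -> L1 hit  d=D]
3: W B1 -> L1 miss wb->B5  d=D]
4: R B1 -> L1 hit  d=D]
5: W B1 -> L1 hit  d=D]
6: W B4 -> L0 miss wb->B0  d=D]
7: W B3 -> L1 miss wb->B1  d=D]
8: W B3 -> L1 hit  d=D]
9: R B5 -> L1 miss wb->B3  d=-]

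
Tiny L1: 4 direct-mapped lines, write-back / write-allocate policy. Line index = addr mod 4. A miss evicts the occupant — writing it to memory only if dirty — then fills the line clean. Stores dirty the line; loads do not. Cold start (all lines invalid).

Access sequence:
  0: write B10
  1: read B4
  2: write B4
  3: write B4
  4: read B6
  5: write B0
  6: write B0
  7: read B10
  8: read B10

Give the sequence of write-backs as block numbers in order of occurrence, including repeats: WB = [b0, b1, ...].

WB = [10, 4]

0: W B10 -> L2 miss  d=D]
1: R B4 -> L0 miss  d=-]
2: W B4 -> L0 hit  d=D]
3: W B4 -> L0 hit  d=D]
4: R B6 -> L2 miss wb->B10  d=-]
5: W B0 -> L0 miss wb->B4  d=D]
6: W B0 -> L0 hit  d=D]
7: R B10 -> L2 miss  d=-]
8: R B10 -> L2 hit  d=-]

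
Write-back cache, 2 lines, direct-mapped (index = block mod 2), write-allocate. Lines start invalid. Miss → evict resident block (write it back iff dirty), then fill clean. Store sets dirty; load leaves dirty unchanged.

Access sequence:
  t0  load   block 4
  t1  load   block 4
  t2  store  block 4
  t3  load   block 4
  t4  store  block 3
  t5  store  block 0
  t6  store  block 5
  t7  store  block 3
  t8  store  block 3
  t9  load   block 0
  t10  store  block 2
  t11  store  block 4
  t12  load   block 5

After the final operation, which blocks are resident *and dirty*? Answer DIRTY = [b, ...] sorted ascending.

0: R B4 -> L0 miss  d=-]
1: R B4 -> L0 hit  d=-]
2: W B4 -> L0 hit  d=D]
3: R B4 -> L0 hit  d=D]
4: W B3 -> L1 miss  d=D]
5: W B0 -> L0 miss wb->B4  d=D]
6: W B5 -> L1 miss wb->B3  d=D]
7: W B3 -> L1 miss wb->B5  d=D]
8: W B3 -> L1 hit  d=D]
9: R B0 -> L0 hit  d=D]
10: W B2 -> L0 miss wb->B0  d=D]
11: W B4 -> L0 miss wb->B2  d=D]
12: R B5 -> L1 miss wb->B3  d=-]

DIRTY = [4]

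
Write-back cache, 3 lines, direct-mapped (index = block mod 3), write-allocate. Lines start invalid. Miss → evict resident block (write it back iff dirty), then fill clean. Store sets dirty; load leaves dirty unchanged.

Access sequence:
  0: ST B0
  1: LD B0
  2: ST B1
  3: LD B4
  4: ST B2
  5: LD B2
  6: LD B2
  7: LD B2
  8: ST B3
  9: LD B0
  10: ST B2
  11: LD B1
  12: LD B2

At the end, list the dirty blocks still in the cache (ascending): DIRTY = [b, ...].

DIRTY = [2]

  0 | W B0 → L0 miss [D]
  1 | R B0 → L0 hit [D]
  2 | W B1 → L1 miss [D]
  3 | R B4 → L1 miss wb→B1 [-]
  4 | W B2 → L2 miss [D]
  5 | R B2 → L2 hit [D]
  6 | R B2 → L2 hit [D]
  7 | R B2 → L2 hit [D]
  8 | W B3 → L0 miss wb→B0 [D]
  9 | R B0 → L0 miss wb→B3 [-]
  10 | W B2 → L2 hit [D]
  11 | R B1 → L1 miss [-]
  12 | R B2 → L2 hit [D]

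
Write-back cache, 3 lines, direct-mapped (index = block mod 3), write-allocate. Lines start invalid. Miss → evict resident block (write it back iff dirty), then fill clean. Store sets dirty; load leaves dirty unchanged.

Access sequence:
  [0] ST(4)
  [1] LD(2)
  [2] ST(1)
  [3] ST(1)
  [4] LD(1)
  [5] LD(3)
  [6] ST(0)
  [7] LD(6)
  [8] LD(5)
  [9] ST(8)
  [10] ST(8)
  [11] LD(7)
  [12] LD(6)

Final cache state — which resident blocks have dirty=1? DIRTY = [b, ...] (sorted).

  0 | W B4 → L1 miss [D]
  1 | R B2 → L2 miss [-]
  2 | W B1 → L1 miss wb→B4 [D]
  3 | W B1 → L1 hit [D]
  4 | R B1 → L1 hit [D]
  5 | R B3 → L0 miss [-]
  6 | W B0 → L0 miss [D]
  7 | R B6 → L0 miss wb→B0 [-]
  8 | R B5 → L2 miss [-]
  9 | W B8 → L2 miss [D]
  10 | W B8 → L2 hit [D]
  11 | R B7 → L1 miss wb→B1 [-]
  12 | R B6 → L0 hit [-]

DIRTY = [8]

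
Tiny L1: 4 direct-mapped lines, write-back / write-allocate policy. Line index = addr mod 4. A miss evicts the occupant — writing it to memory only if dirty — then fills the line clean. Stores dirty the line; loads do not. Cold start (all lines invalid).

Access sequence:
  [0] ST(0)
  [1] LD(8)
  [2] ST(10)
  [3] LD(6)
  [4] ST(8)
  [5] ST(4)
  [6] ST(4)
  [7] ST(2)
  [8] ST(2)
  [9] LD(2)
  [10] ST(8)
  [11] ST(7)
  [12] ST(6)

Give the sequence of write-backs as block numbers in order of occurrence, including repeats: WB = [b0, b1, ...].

WB = [0, 10, 8, 4, 2]

0: W B0 -> L0 miss  d=D]
1: R B8 -> L0 miss wb->B0  d=-]
2: W B10 -> L2 miss  d=D]
3: R B6 -> L2 miss wb->B10  d=-]
4: W B8 -> L0 hit  d=D]
5: W B4 -> L0 miss wb->B8  d=D]
6: W B4 -> L0 hit  d=D]
7: W B2 -> L2 miss  d=D]
8: W B2 -> L2 hit  d=D]
9: R B2 -> L2 hit  d=D]
10: W B8 -> L0 miss wb->B4  d=D]
11: W B7 -> L3 miss  d=D]
12: W B6 -> L2 miss wb->B2  d=D]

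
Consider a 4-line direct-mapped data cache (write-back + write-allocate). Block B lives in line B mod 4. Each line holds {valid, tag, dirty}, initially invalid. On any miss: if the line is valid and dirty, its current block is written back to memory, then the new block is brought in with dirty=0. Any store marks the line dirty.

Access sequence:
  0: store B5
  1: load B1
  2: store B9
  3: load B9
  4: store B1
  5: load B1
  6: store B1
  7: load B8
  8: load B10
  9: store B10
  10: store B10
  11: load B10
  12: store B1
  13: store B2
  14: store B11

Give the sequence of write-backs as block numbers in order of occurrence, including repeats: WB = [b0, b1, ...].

WB = [5, 9, 10]

0: W B5 → L1 miss [D]
1: R B1 → L1 miss wb→B5 [-]
2: W B9 → L1 miss [D]
3: R B9 → L1 hit [D]
4: W B1 → L1 miss wb→B9 [D]
5: R B1 → L1 hit [D]
6: W B1 → L1 hit [D]
7: R B8 → L0 miss [-]
8: R B10 → L2 miss [-]
9: W B10 → L2 hit [D]
10: W B10 → L2 hit [D]
11: R B10 → L2 hit [D]
12: W B1 → L1 hit [D]
13: W B2 → L2 miss wb→B10 [D]
14: W B11 → L3 miss [D]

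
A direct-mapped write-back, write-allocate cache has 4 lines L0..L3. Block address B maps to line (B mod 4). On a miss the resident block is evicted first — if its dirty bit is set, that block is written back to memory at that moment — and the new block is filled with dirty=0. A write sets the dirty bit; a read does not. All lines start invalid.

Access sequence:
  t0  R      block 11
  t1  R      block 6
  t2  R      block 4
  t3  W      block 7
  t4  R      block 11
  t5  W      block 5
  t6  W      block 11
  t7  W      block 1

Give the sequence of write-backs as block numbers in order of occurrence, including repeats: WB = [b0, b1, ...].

0: R B11 -> L3 miss  d=-]
1: R B6 -> L2 miss  d=-]
2: R B4 -> L0 miss  d=-]
3: W B7 -> L3 miss  d=D]
4: R B11 -> L3 miss wb->B7  d=-]
5: W B5 -> L1 miss  d=D]
6: W B11 -> L3 hit  d=D]
7: W B1 -> L1 miss wb->B5  d=D]

WB = [7, 5]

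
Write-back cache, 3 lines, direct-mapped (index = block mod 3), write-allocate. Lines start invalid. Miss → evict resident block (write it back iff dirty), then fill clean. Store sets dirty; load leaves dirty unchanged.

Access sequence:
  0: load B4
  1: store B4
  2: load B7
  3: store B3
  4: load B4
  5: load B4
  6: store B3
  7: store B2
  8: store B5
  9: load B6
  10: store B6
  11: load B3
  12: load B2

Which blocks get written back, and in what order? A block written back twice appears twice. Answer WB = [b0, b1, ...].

WB = [4, 2, 3, 6, 5]

0: R B4 → L1 miss [-]
1: W B4 → L1 hit [D]
2: R B7 → L1 miss wb→B4 [-]
3: W B3 → L0 miss [D]
4: R B4 → L1 miss [-]
5: R B4 → L1 hit [-]
6: W B3 → L0 hit [D]
7: W B2 → L2 miss [D]
8: W B5 → L2 miss wb→B2 [D]
9: R B6 → L0 miss wb→B3 [-]
10: W B6 → L0 hit [D]
11: R B3 → L0 miss wb→B6 [-]
12: R B2 → L2 miss wb→B5 [-]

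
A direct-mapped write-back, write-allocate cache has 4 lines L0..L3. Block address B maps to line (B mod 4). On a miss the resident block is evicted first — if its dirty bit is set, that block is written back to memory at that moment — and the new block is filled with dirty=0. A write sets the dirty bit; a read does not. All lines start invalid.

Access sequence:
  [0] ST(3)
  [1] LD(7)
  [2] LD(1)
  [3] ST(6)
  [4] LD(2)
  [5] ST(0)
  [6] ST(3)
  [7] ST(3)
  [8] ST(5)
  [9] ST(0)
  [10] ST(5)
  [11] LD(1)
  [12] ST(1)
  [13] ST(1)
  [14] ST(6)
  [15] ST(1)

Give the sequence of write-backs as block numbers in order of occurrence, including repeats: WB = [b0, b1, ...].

WB = [3, 6, 5]

0: W B3 -> L3 miss  d=D]
1: R B7 -> L3 miss wb->B3  d=-]
2: R B1 -> L1 miss  d=-]
3: W B6 -> L2 miss  d=D]
4: R B2 -> L2 miss wb->B6  d=-]
5: W B0 -> L0 miss  d=D]
6: W B3 -> L3 miss  d=D]
7: W B3 -> L3 hit  d=D]
8: W B5 -> L1 miss  d=D]
9: W B0 -> L0 hit  d=D]
10: W B5 -> L1 hit  d=D]
11: R B1 -> L1 miss wb->B5  d=-]
12: W B1 -> L1 hit  d=D]
13: W B1 -> L1 hit  d=D]
14: W B6 -> L2 miss  d=D]
15: W B1 -> L1 hit  d=D]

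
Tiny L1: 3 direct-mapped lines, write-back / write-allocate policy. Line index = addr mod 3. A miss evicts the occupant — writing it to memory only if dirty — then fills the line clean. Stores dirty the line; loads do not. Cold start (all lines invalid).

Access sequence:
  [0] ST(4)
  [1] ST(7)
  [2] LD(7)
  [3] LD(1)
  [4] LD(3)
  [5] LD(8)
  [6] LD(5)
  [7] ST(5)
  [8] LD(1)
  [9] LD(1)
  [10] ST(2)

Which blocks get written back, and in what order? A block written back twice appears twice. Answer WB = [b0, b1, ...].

WB = [4, 7, 5]

0: W B4 -> L1 miss  d=D]
1: W B7 -> L1 miss wb->B4  d=D]
2: R B7 -> L1 hit  d=D]
3: R B1 -> L1 miss wb->B7  d=-]
4: R B3 -> L0 miss  d=-]
5: R B8 -> L2 miss  d=-]
6: R B5 -> L2 miss  d=-]
7: W B5 -> L2 hit  d=D]
8: R B1 -> L1 hit  d=-]
9: R B1 -> L1 hit  d=-]
10: W B2 -> L2 miss wb->B5  d=D]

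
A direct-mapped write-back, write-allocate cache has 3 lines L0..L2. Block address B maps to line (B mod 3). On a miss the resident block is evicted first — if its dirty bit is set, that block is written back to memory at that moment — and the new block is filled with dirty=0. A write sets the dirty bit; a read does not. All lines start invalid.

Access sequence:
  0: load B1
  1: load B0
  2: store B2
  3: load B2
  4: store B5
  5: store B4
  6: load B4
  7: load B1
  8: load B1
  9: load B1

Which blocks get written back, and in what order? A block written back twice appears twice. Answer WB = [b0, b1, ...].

WB = [2, 4]

0: R B1 → L1 miss [-]
1: R B0 → L0 miss [-]
2: W B2 → L2 miss [D]
3: R B2 → L2 hit [D]
4: W B5 → L2 miss wb→B2 [D]
5: W B4 → L1 miss [D]
6: R B4 → L1 hit [D]
7: R B1 → L1 miss wb→B4 [-]
8: R B1 → L1 hit [-]
9: R B1 → L1 hit [-]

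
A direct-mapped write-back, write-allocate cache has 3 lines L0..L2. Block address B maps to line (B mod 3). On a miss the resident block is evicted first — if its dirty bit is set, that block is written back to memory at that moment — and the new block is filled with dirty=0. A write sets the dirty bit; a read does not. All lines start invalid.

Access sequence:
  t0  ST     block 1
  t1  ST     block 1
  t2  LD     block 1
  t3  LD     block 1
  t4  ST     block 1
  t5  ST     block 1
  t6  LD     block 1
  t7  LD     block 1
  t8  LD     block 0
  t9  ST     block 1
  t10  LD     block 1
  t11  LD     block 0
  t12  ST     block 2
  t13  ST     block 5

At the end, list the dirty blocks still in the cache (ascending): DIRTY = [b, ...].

DIRTY = [1, 5]

0: W B1 -> L1 miss  d=D]
1: W B1 -> L1 hit  d=D]
2: R B1 -> L1 hit  d=D]
3: R B1 -> L1 hit  d=D]
4: W B1 -> L1 hit  d=D]
5: W B1 -> L1 hit  d=D]
6: R B1 -> L1 hit  d=D]
7: R B1 -> L1 hit  d=D]
8: R B0 -> L0 miss  d=-]
9: W B1 -> L1 hit  d=D]
10: R B1 -> L1 hit  d=D]
11: R B0 -> L0 hit  d=-]
12: W B2 -> L2 miss  d=D]
13: W B5 -> L2 miss wb->B2  d=D]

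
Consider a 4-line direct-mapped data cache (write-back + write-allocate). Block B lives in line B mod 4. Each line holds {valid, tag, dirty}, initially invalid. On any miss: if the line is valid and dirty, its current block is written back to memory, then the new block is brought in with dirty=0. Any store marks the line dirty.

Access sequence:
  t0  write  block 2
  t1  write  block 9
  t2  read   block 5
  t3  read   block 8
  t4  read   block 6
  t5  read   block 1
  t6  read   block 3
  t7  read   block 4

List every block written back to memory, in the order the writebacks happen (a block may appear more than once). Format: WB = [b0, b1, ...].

WB = [9, 2]

0: W B2 → L2 miss [D]
1: W B9 → L1 miss [D]
2: R B5 → L1 miss wb→B9 [-]
3: R B8 → L0 miss [-]
4: R B6 → L2 miss wb→B2 [-]
5: R B1 → L1 miss [-]
6: R B3 → L3 miss [-]
7: R B4 → L0 miss [-]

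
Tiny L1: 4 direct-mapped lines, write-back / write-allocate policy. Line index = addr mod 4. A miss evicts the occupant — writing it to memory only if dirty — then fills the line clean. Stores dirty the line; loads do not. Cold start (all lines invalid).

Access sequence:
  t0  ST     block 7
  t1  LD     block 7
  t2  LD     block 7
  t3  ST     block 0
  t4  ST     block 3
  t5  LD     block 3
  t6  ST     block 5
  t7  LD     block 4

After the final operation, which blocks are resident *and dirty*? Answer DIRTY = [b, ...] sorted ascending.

DIRTY = [3, 5]

0: W B7 -> L3 miss  d=D]
1: R B7 -> L3 hit  d=D]
2: R B7 -> L3 hit  d=D]
3: W B0 -> L0 miss  d=D]
4: W B3 -> L3 miss wb->B7  d=D]
5: R B3 -> L3 hit  d=D]
6: W B5 -> L1 miss  d=D]
7: R B4 -> L0 miss wb->B0  d=-]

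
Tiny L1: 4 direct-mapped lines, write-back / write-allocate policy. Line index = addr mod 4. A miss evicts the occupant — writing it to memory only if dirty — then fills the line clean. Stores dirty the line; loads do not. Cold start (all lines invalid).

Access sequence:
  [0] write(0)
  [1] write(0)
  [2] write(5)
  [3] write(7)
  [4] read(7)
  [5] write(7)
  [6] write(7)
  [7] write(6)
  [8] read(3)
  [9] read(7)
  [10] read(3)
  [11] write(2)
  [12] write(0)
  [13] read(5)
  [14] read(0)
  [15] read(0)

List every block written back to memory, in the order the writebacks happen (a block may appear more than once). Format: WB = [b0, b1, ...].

0: W B0 -> L0 miss  d=D]
1: W B0 -> L0 hit  d=D]
2: W B5 -> L1 miss  d=D]
3: W B7 -> L3 miss  d=D]
4: R B7 -> L3 hit  d=D]
5: W B7 -> L3 hit  d=D]
6: W B7 -> L3 hit  d=D]
7: W B6 -> L2 miss  d=D]
8: R B3 -> L3 miss wb->B7  d=-]
9: R B7 -> L3 miss  d=-]
10: R B3 -> L3 miss  d=-]
11: W B2 -> L2 miss wb->B6  d=D]
12: W B0 -> L0 hit  d=D]
13: R B5 -> L1 hit  d=D]
14: R B0 -> L0 hit  d=D]
15: R B0 -> L0 hit  d=D]

WB = [7, 6]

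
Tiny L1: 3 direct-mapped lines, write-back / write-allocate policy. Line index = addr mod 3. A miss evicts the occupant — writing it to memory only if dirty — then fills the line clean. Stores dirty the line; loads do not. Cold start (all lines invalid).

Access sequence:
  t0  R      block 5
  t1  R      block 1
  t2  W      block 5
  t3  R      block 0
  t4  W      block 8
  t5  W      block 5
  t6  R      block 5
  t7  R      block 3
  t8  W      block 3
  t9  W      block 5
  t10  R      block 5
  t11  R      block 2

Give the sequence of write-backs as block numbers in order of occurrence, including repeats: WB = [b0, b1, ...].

WB = [5, 8, 5]

0: R B5 -> L2 miss  d=-]
1: R B1 -> L1 miss  d=-]
2: W B5 -> L2 hit  d=D]
3: R B0 -> L0 miss  d=-]
4: W B8 -> L2 miss wb->B5  d=D]
5: W B5 -> L2 miss wb->B8  d=D]
6: R B5 -> L2 hit  d=D]
7: R B3 -> L0 miss  d=-]
8: W B3 -> L0 hit  d=D]
9: W B5 -> L2 hit  d=D]
10: R B5 -> L2 hit  d=D]
11: R B2 -> L2 miss wb->B5  d=-]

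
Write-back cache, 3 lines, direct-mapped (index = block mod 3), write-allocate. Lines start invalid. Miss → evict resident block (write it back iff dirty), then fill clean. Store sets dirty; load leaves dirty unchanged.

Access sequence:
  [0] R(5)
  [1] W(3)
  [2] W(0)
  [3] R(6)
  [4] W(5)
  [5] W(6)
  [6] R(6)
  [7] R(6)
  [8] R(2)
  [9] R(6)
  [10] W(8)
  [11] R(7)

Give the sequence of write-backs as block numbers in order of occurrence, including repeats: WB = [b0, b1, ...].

WB = [3, 0, 5]

0: R B5 → L2 miss [-]
1: W B3 → L0 miss [D]
2: W B0 → L0 miss wb→B3 [D]
3: R B6 → L0 miss wb→B0 [-]
4: W B5 → L2 hit [D]
5: W B6 → L0 hit [D]
6: R B6 → L0 hit [D]
7: R B6 → L0 hit [D]
8: R B2 → L2 miss wb→B5 [-]
9: R B6 → L0 hit [D]
10: W B8 → L2 miss [D]
11: R B7 → L1 miss [-]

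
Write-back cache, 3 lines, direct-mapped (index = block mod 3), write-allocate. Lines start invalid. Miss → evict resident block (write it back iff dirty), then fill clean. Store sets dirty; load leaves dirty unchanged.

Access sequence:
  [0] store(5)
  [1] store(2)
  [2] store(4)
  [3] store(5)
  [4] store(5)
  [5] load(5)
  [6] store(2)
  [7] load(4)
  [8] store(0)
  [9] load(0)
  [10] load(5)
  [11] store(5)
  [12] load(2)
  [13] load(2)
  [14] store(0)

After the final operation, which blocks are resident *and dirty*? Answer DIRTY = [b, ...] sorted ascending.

DIRTY = [0, 4]

0: W B5 → L2 miss [D]
1: W B2 → L2 miss wb→B5 [D]
2: W B4 → L1 miss [D]
3: W B5 → L2 miss wb→B2 [D]
4: W B5 → L2 hit [D]
5: R B5 → L2 hit [D]
6: W B2 → L2 miss wb→B5 [D]
7: R B4 → L1 hit [D]
8: W B0 → L0 miss [D]
9: R B0 → L0 hit [D]
10: R B5 → L2 miss wb→B2 [-]
11: W B5 → L2 hit [D]
12: R B2 → L2 miss wb→B5 [-]
13: R B2 → L2 hit [-]
14: W B0 → L0 hit [D]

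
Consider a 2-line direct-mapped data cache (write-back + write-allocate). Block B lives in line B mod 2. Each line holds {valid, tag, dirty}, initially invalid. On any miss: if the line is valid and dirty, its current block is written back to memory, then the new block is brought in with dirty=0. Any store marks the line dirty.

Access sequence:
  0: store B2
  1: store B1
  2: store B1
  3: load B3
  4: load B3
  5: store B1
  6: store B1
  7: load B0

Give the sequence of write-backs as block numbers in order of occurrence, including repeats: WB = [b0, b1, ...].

  0 | W B2 → L0 miss [D]
  1 | W B1 → L1 miss [D]
  2 | W B1 → L1 hit [D]
  3 | R B3 → L1 miss wb→B1 [-]
  4 | R B3 → L1 hit [-]
  5 | W B1 → L1 miss [D]
  6 | W B1 → L1 hit [D]
  7 | R B0 → L0 miss wb→B2 [-]

WB = [1, 2]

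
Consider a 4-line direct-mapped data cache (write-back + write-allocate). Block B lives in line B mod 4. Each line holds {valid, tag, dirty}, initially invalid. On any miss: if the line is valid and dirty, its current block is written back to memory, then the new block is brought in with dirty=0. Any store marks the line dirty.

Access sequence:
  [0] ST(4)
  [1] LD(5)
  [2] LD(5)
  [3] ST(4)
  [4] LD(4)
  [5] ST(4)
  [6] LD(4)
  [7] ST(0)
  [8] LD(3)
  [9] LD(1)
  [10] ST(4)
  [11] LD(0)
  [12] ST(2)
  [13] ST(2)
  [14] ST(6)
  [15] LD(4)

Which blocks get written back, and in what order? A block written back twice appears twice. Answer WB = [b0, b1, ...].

WB = [4, 0, 4, 2]

  0 | W B4 → L0 miss [D]
  1 | R B5 → L1 miss [-]
  2 | R B5 → L1 hit [-]
  3 | W B4 → L0 hit [D]
  4 | R B4 → L0 hit [D]
  5 | W B4 → L0 hit [D]
  6 | R B4 → L0 hit [D]
  7 | W B0 → L0 miss wb→B4 [D]
  8 | R B3 → L3 miss [-]
  9 | R B1 → L1 miss [-]
  10 | W B4 → L0 miss wb→B0 [D]
  11 | R B0 → L0 miss wb→B4 [-]
  12 | W B2 → L2 miss [D]
  13 | W B2 → L2 hit [D]
  14 | W B6 → L2 miss wb→B2 [D]
  15 | R B4 → L0 miss [-]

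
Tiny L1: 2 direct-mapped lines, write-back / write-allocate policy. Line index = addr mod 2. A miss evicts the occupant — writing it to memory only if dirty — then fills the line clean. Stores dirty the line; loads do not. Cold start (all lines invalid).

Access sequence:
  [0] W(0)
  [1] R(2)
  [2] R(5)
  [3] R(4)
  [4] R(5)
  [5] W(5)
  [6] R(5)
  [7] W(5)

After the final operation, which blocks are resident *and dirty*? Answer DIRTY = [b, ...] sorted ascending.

DIRTY = [5]

0: W B0 -> L0 miss  d=D]
1: R B2 -> L0 miss wb->B0  d=-]
2: R B5 -> L1 miss  d=-]
3: R B4 -> L0 miss  d=-]
4: R B5 -> L1 hit  d=-]
5: W B5 -> L1 hit  d=D]
6: R B5 -> L1 hit  d=D]
7: W B5 -> L1 hit  d=D]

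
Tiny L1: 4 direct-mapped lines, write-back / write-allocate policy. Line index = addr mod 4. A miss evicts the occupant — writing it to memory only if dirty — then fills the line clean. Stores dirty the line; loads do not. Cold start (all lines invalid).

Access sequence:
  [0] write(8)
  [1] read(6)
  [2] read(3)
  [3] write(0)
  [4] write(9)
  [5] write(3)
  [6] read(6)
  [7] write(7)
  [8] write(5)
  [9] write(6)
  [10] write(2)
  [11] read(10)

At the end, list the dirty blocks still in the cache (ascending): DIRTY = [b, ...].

DIRTY = [0, 5, 7]

0: W B8 → L0 miss [D]
1: R B6 → L2 miss [-]
2: R B3 → L3 miss [-]
3: W B0 → L0 miss wb→B8 [D]
4: W B9 → L1 miss [D]
5: W B3 → L3 hit [D]
6: R B6 → L2 hit [-]
7: W B7 → L3 miss wb→B3 [D]
8: W B5 → L1 miss wb→B9 [D]
9: W B6 → L2 hit [D]
10: W B2 → L2 miss wb→B6 [D]
11: R B10 → L2 miss wb→B2 [-]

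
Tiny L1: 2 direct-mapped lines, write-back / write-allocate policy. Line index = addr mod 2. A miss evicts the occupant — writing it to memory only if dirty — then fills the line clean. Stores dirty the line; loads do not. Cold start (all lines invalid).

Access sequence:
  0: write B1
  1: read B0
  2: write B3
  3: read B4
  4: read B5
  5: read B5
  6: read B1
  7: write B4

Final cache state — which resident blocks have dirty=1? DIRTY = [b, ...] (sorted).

DIRTY = [4]

0: W B1 -> L1 miss  d=D]
1: R B0 -> L0 miss  d=-]
2: W B3 -> L1 miss wb->B1  d=D]
3: R B4 -> L0 miss  d=-]
4: R B5 -> L1 miss wb->B3  d=-]
5: R B5 -> L1 hit  d=-]
6: R B1 -> L1 miss  d=-]
7: W B4 -> L0 hit  d=D]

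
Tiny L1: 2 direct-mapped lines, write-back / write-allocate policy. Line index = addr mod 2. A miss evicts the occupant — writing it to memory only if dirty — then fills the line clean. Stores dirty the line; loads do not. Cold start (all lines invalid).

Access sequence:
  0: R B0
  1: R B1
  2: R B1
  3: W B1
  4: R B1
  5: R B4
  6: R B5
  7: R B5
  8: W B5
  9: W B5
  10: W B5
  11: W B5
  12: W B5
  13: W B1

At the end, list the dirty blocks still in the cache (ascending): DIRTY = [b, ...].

DIRTY = [1]

0: R B0 → L0 miss [-]
1: R B1 → L1 miss [-]
2: R B1 → L1 hit [-]
3: W B1 → L1 hit [D]
4: R B1 → L1 hit [D]
5: R B4 → L0 miss [-]
6: R B5 → L1 miss wb→B1 [-]
7: R B5 → L1 hit [-]
8: W B5 → L1 hit [D]
9: W B5 → L1 hit [D]
10: W B5 → L1 hit [D]
11: W B5 → L1 hit [D]
12: W B5 → L1 hit [D]
13: W B1 → L1 miss wb→B5 [D]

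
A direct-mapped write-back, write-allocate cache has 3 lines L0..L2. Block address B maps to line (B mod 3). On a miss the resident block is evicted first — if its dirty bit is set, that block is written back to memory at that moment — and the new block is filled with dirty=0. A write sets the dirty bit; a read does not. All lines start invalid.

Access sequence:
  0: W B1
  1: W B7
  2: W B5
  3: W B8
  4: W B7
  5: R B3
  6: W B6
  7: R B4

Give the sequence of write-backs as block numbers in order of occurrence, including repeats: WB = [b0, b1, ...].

  0 | W B1 → L1 miss [D]
  1 | W B7 → L1 miss wb→B1 [D]
  2 | W B5 → L2 miss [D]
  3 | W B8 → L2 miss wb→B5 [D]
  4 | W B7 → L1 hit [D]
  5 | R B3 → L0 miss [-]
  6 | W B6 → L0 miss [D]
  7 | R B4 → L1 miss wb→B7 [-]

WB = [1, 5, 7]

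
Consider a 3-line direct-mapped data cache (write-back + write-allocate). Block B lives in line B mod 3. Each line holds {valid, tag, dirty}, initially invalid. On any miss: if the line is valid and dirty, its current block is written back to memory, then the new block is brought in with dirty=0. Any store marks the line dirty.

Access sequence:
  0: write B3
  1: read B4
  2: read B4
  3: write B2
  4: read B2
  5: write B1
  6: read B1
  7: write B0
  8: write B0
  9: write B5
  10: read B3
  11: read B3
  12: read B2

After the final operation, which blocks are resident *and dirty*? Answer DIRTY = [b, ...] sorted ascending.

  0 | W B3 → L0 miss [D]
  1 | R B4 → L1 miss [-]
  2 | R B4 → L1 hit [-]
  3 | W B2 → L2 miss [D]
  4 | R B2 → L2 hit [D]
  5 | W B1 → L1 miss [D]
  6 | R B1 → L1 hit [D]
  7 | W B0 → L0 miss wb→B3 [D]
  8 | W B0 → L0 hit [D]
  9 | W B5 → L2 miss wb→B2 [D]
  10 | R B3 → L0 miss wb→B0 [-]
  11 | R B3 → L0 hit [-]
  12 | R B2 → L2 miss wb→B5 [-]

DIRTY = [1]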